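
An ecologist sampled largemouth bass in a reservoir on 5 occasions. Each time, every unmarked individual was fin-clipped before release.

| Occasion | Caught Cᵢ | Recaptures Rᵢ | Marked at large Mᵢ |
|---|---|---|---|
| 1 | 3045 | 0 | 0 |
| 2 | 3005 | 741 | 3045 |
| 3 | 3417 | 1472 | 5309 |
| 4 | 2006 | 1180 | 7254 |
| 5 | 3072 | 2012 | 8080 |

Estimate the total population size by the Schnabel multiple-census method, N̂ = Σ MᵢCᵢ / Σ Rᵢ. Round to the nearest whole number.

Σ MᵢCᵢ = 0·3045 + 3045·3005 + 5309·3417 + 7254·2006 + 8080·3072 = 0 + 9150225 + 18140853 + 14551524 + 24821760 = 66664362
Σ Rᵢ = 0 + 741 + 1472 + 1180 + 2012 = 5405
N̂ = 66664362 / 5405 ≈ 12333.8 → 12334

N ≈ 12,334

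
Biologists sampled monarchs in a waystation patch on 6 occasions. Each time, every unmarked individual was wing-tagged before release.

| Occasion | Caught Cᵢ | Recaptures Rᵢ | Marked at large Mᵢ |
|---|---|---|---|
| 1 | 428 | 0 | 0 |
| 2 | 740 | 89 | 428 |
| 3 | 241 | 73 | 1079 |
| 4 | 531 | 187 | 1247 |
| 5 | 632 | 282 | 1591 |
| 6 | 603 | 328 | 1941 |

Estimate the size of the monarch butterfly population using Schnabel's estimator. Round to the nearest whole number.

N ≈ 3561

Σ MᵢCᵢ = 0·428 + 428·740 + 1079·241 + 1247·531 + 1591·632 + 1941·603 = 0 + 316720 + 260039 + 662157 + 1005512 + 1170423 = 3414851
Σ Rᵢ = 0 + 89 + 73 + 187 + 282 + 328 = 959
N̂ = 3414851 / 959 ≈ 3560.8 → 3561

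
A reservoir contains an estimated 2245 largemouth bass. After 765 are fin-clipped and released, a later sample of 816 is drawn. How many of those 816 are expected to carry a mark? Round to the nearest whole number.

The marked fraction of the population is 765/2245, so in a sample of 816 expect C·(M/N) marked.
E[R] = 765 × 816 / 2245 = 624240 / 2245 ≈ 278.1 → 278

expected recaptures ≈ 278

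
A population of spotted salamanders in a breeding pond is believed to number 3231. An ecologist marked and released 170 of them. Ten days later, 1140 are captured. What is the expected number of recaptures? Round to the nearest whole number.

expected recaptures ≈ 60

Expected recaptures E[R] = M·C / N.
E[R] = 170 × 1140 / 3231 = 193800 / 3231 ≈ 60.0 → 60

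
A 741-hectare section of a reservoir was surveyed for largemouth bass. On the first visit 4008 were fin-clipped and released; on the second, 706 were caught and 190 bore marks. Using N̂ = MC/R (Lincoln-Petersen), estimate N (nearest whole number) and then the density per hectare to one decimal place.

N̂ = 4008·706/190 = 2829648/190 ≈ 14892.9 → 14893
Density = N̂ / area = 14893 / 741 ≈ 20.10 → 20.1 per hectare

density ≈ 20.1 largemouth bass per hectare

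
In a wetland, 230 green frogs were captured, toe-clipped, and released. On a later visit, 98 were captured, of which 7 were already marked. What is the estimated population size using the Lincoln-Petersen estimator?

N = 3220

N = (230 × 98) / 7 = 22540 / 7 = 3220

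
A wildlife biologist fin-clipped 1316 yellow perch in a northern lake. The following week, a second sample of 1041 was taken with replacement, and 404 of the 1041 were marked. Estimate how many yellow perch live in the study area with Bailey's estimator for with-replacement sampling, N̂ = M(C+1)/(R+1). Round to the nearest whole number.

N ≈ 3386

N̂ = 1316·(1041+1)/(404+1) = 1316·1042/405 = 1371272/405 ≈ 3385.9 → 3386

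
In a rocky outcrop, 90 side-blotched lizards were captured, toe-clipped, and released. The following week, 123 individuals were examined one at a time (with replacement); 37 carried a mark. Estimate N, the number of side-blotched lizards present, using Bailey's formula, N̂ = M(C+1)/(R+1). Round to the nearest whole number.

N̂ = 90·(123+1)/(37+1) = 90·124/38 = 11160/38 ≈ 293.7 → 294

N ≈ 294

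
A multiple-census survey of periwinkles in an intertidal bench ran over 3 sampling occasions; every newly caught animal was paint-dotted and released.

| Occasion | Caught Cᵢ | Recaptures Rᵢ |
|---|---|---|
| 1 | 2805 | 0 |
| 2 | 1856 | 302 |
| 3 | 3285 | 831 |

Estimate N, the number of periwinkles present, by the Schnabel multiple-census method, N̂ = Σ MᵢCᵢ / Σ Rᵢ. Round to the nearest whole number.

Marked at large before each occasion: Mᵢ = Σⱼ<ᵢ (Cⱼ − Rⱼ) → M1=0, M2=2805, M3=4359
Σ MᵢCᵢ = 0·2805 + 2805·1856 + 4359·3285 = 0 + 5206080 + 14319315 = 19525395
Σ Rᵢ = 0 + 302 + 831 = 1133
N̂ = 19525395 / 1133 ≈ 17233.4 → 17233

N ≈ 17,233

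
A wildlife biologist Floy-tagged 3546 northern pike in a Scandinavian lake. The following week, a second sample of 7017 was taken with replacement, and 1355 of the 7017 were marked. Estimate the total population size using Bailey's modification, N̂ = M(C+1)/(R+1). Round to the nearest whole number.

N̂ = 3546·(7017+1)/(1355+1) = 3546·7018/1356 = 24885828/1356 ≈ 18352.4 → 18352

N ≈ 18,352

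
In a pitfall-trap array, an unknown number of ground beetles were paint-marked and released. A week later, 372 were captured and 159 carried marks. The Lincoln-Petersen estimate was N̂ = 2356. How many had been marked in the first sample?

M = 1007

From N = M·C/R: M = N·R / C = 2356·159 / 372 = 374604 / 372 = 1007.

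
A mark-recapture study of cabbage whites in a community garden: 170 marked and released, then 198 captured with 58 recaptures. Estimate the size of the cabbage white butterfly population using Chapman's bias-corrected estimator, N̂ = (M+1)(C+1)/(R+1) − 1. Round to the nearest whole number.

N ≈ 576

N̂ = (170+1)(198+1)/(58+1) − 1 = 171·199/59 − 1
= 34029/59 − 1 ≈ 576.8 − 1 ≈ 575.8 → 576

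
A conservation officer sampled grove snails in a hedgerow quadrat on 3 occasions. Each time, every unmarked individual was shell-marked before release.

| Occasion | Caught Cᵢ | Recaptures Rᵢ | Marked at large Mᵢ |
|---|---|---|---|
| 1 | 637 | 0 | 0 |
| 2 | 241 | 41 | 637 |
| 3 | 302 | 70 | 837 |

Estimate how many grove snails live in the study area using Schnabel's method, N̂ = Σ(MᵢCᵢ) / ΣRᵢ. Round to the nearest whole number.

N ≈ 3660

Σ MᵢCᵢ = 0·637 + 637·241 + 837·302 = 0 + 153517 + 252774 = 406291
Σ Rᵢ = 0 + 41 + 70 = 111
N̂ = 406291 / 111 ≈ 3660.3 → 3660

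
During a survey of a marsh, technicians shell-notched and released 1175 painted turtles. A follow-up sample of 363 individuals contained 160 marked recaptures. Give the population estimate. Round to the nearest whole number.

N ≈ 2666

If marked individuals mix randomly, R/C ≈ M/N, giving N ≈ M·C/R.
N = (1175 × 363) / 160 = 426525 / 160 ≈ 2665.8 → 2666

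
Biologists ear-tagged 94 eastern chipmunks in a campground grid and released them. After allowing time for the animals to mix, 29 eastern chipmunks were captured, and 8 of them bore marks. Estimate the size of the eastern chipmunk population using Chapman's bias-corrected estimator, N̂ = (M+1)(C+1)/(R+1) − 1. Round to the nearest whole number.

N ≈ 316

N̂ = (94+1)(29+1)/(8+1) − 1 = 95·30/9 − 1
= 2850/9 − 1 ≈ 316.7 − 1 ≈ 315.7 → 316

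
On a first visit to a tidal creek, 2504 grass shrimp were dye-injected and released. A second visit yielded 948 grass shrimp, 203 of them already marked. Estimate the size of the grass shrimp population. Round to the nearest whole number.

N ≈ 11,694

The marked fraction in the recapture sample should equal the marked fraction in the population: 203/948 = 2504/N.
N = (2504 × 948) / 203 = 2373792 / 203 ≈ 11693.6 → 11694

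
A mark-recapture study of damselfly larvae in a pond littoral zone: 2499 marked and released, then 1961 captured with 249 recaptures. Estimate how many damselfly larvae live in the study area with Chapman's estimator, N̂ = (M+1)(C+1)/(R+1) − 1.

N̂ = (2499+1)(1961+1)/(249+1) − 1 = 2500·1962/250 − 1
= 4905000/250 − 1 = 19620 − 1 = 19619

N = 19,619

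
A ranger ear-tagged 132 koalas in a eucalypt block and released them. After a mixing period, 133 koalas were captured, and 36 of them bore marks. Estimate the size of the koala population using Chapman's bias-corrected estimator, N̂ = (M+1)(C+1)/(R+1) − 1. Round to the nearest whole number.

N ≈ 481

N̂ = (132+1)(133+1)/(36+1) − 1 = 133·134/37 − 1
= 17822/37 − 1 ≈ 481.7 − 1 ≈ 480.7 → 481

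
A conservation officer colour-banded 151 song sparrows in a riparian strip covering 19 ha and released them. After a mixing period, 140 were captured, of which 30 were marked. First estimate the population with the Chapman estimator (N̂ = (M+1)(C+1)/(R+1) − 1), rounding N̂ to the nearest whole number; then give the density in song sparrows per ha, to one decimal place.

N̂ = 152·141/31 − 1 = 21432/31 − 1 ≈ 690.4 → 690
Density = N̂ / area = 690 / 19 ≈ 36.32 → 36.3 per ha

density ≈ 36.3 song sparrows per ha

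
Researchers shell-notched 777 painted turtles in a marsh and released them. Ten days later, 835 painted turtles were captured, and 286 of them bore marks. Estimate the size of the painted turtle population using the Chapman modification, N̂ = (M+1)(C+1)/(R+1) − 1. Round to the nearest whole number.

N ≈ 2265

N̂ = (777+1)(835+1)/(286+1) − 1 = 778·836/287 − 1
= 650408/287 − 1 ≈ 2266.2 − 1 ≈ 2265.2 → 2265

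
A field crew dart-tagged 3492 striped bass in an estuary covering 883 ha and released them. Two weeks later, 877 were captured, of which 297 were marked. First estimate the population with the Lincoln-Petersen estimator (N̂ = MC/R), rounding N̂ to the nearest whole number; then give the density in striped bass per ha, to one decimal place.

N̂ = 3492·877/297 = 3062484/297 ≈ 10311.4 → 10311
Density = N̂ / area = 10311 / 883 ≈ 11.68 → 11.7 per ha

density ≈ 11.7 striped bass per ha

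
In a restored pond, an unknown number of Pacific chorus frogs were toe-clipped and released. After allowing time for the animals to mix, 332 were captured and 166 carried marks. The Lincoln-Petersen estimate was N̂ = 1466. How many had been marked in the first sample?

From N = M·C/R: M = N·R / C = 1466·166 / 332 = 243356 / 332 = 733.

M = 733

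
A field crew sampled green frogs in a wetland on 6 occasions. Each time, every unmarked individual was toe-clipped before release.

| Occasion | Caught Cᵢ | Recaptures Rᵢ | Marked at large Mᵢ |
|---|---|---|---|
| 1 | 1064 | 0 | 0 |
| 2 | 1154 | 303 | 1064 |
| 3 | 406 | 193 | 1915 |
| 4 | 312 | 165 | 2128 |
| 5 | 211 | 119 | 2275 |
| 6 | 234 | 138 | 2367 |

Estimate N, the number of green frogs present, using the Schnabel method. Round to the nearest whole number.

Σ MᵢCᵢ = 0·1064 + 1064·1154 + 1915·406 + 2128·312 + 2275·211 + 2367·234 = 0 + 1227856 + 777490 + 663936 + 480025 + 553878 = 3703185
Σ Rᵢ = 0 + 303 + 193 + 165 + 119 + 138 = 918
N̂ = 3703185 / 918 ≈ 4034.0 → 4034

N ≈ 4034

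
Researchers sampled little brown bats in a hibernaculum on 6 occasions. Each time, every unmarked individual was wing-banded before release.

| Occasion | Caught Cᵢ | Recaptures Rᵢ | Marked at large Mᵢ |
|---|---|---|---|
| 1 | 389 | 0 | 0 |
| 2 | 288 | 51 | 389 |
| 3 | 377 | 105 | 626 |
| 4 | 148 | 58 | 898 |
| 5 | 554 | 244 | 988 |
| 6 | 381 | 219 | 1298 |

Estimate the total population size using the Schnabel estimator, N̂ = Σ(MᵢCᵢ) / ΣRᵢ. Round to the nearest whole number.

Σ MᵢCᵢ = 0·389 + 389·288 + 626·377 + 898·148 + 988·554 + 1298·381 = 0 + 112032 + 236002 + 132904 + 547352 + 494538 = 1522828
Σ Rᵢ = 0 + 51 + 105 + 58 + 244 + 219 = 677
N̂ = 1522828 / 677 ≈ 2249.4 → 2249

N ≈ 2249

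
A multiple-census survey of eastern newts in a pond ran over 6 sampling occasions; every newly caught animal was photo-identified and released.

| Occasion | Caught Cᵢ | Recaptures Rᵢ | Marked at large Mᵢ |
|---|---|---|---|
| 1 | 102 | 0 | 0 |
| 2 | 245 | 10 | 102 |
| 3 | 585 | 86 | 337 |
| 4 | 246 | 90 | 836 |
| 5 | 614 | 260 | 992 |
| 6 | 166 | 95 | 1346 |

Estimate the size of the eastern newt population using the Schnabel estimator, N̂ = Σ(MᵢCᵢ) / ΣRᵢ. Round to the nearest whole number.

Σ MᵢCᵢ = 0·102 + 102·245 + 337·585 + 836·246 + 992·614 + 1346·166 = 0 + 24990 + 197145 + 205656 + 609088 + 223436 = 1260315
Σ Rᵢ = 0 + 10 + 86 + 90 + 260 + 95 = 541
N̂ = 1260315 / 541 ≈ 2329.6 → 2330

N ≈ 2330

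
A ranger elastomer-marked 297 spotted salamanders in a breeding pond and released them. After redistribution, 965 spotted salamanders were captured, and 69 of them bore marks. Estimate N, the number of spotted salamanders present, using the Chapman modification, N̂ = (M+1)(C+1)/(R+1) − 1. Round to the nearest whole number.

N ≈ 4111

N̂ = (297+1)(965+1)/(69+1) − 1 = 298·966/70 − 1
= 287868/70 − 1 ≈ 4112.4 − 1 ≈ 4111.4 → 4111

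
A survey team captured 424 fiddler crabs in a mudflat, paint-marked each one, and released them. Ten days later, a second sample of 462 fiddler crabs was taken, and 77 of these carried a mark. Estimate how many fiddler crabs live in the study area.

If marked individuals mix randomly, R/C ≈ M/N, giving N ≈ M·C/R.
N = (424 × 462) / 77 = 195888 / 77 = 2544

N = 2544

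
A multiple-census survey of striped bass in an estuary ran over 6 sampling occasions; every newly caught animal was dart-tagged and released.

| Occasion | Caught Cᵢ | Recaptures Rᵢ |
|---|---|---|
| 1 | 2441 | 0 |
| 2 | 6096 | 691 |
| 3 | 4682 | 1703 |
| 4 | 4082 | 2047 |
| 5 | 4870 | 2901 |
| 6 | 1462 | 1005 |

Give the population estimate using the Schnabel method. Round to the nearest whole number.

N ≈ 21,578

Marked at large before each occasion: Mᵢ = Σⱼ<ᵢ (Cⱼ − Rⱼ) → M1=0, M2=2441, M3=7846, M4=10825, M5=12860, M6=14829
Σ MᵢCᵢ = 0·2441 + 2441·6096 + 7846·4682 + 10825·4082 + 12860·4870 + 14829·1462 = 0 + 14880336 + 36734972 + 44187650 + 62628200 + 21679998 = 180111156
Σ Rᵢ = 0 + 691 + 1703 + 2047 + 2901 + 1005 = 8347
N̂ = 180111156 / 8347 ≈ 21578.0 → 21578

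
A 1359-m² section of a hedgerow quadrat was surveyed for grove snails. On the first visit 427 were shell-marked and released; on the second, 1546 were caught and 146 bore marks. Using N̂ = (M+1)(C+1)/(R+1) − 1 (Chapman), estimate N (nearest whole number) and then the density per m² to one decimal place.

density ≈ 3.3 grove snails per m²

N̂ = 428·1547/147 − 1 = 662116/147 − 1 ≈ 4503.2 → 4503
Density = N̂ / area = 4503 / 1359 ≈ 3.31 → 3.3 per m²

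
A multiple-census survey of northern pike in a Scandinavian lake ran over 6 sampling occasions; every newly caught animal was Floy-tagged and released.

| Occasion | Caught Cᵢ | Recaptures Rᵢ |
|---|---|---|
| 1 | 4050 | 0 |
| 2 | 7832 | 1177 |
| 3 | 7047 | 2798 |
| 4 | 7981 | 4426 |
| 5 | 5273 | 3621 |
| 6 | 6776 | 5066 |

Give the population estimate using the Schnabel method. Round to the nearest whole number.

Marked at large before each occasion: Mᵢ = Σⱼ<ᵢ (Cⱼ − Rⱼ) → M1=0, M2=4050, M3=10705, M4=14954, M5=18509, M6=20161
Σ MᵢCᵢ = 0·4050 + 4050·7832 + 10705·7047 + 14954·7981 + 18509·5273 + 20161·6776 = 0 + 31719600 + 75438135 + 119347874 + 97597957 + 136610936 = 460714502
Σ Rᵢ = 0 + 1177 + 2798 + 4426 + 3621 + 5066 = 17088
N̂ = 460714502 / 17088 ≈ 26961.3 → 26961

N ≈ 26,961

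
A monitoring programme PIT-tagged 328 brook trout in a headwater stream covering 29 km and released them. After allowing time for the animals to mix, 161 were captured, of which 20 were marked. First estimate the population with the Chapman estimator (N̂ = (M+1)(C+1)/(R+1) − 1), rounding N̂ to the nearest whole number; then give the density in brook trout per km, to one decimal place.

N̂ = 329·162/21 − 1 = 53298/21 − 1 = 2537
Density = N̂ / area = 2537 / 29 ≈ 87.48 → 87.5 per km

density ≈ 87.5 brook trout per km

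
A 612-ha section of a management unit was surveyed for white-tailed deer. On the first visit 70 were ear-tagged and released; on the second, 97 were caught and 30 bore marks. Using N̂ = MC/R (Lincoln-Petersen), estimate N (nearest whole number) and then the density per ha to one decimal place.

density ≈ 0.4 white-tailed deer per ha

N̂ = 70·97/30 = 6790/30 ≈ 226.3 → 226
Density = N̂ / area = 226 / 612 ≈ 0.37 → 0.4 per ha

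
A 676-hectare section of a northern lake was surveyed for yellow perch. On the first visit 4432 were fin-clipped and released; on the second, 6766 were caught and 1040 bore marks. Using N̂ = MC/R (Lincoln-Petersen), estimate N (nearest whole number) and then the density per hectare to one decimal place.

density ≈ 42.7 yellow perch per hectare

N̂ = 4432·6766/1040 = 29986912/1040 ≈ 28833.6 → 28834
Density = N̂ / area = 28834 / 676 ≈ 42.65 → 42.7 per hectare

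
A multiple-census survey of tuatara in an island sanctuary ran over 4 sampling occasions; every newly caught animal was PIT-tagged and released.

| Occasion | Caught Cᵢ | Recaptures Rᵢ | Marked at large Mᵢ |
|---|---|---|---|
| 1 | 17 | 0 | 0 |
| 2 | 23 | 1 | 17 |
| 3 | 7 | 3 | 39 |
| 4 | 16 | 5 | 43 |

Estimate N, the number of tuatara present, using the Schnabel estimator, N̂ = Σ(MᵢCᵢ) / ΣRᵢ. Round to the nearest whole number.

N ≈ 150

Σ MᵢCᵢ = 0·17 + 17·23 + 39·7 + 43·16 = 0 + 391 + 273 + 688 = 1352
Σ Rᵢ = 0 + 1 + 3 + 5 = 9
N̂ = 1352 / 9 ≈ 150.2 → 150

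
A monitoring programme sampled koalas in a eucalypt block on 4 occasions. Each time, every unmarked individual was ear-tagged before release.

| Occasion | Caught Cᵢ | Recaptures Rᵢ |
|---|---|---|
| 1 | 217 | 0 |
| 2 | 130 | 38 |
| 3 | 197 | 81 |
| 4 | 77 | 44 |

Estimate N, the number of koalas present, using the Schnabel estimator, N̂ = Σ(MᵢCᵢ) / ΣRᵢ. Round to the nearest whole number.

Marked at large before each occasion: Mᵢ = Σⱼ<ᵢ (Cⱼ − Rⱼ) → M1=0, M2=217, M3=309, M4=425
Σ MᵢCᵢ = 0·217 + 217·130 + 309·197 + 425·77 = 0 + 28210 + 60873 + 32725 = 121808
Σ Rᵢ = 0 + 38 + 81 + 44 = 163
N̂ = 121808 / 163 ≈ 747.3 → 747

N ≈ 747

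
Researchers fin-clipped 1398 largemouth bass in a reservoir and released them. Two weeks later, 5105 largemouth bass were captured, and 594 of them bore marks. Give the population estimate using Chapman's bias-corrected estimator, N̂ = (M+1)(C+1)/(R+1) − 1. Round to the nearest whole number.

N ≈ 12,005

N̂ = (1398+1)(5105+1)/(594+1) − 1 = 1399·5106/595 − 1
= 7143294/595 − 1 ≈ 12005.5 − 1 ≈ 12004.5 → 12005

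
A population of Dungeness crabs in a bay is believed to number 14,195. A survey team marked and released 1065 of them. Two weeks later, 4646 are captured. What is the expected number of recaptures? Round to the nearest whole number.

expected recaptures ≈ 349

The marked fraction of the population is 1065/14195, so in a sample of 4646 expect C·(M/N) marked.
E[R] = 1065 × 4646 / 14195 = 4947990 / 14195 ≈ 348.6 → 349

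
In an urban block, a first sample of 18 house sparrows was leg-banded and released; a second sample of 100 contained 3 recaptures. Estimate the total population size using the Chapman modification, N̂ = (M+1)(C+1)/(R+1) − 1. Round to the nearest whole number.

N ≈ 479

N̂ = (18+1)(100+1)/(3+1) − 1 = 19·101/4 − 1
= 1919/4 − 1 ≈ 479.8 − 1 ≈ 478.8 → 479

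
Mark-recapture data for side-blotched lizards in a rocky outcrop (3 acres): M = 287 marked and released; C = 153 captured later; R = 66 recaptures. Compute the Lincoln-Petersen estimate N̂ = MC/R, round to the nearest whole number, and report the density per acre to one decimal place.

N̂ = 287·153/66 = 43911/66 ≈ 665.3 → 665
Density = N̂ / area = 665 / 3 ≈ 221.67 → 221.7 per acre

density ≈ 221.7 side-blotched lizards per acre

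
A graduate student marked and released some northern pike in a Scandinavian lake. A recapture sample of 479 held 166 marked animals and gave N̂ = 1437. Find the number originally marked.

From N = M·C/R: M = N·R / C = 1437·166 / 479 = 238542 / 479 = 498.

M = 498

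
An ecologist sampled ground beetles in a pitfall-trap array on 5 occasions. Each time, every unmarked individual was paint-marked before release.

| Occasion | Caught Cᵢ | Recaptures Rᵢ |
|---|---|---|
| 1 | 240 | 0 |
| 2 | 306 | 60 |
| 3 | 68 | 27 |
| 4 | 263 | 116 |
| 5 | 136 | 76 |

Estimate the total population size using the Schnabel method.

N = 1207

Marked at large before each occasion: Mᵢ = Σⱼ<ᵢ (Cⱼ − Rⱼ) → M1=0, M2=240, M3=486, M4=527, M5=674
Σ MᵢCᵢ = 0·240 + 240·306 + 486·68 + 527·263 + 674·136 = 0 + 73440 + 33048 + 138601 + 91664 = 336753
Σ Rᵢ = 0 + 60 + 27 + 116 + 76 = 279
N̂ = 336753 / 279 = 1207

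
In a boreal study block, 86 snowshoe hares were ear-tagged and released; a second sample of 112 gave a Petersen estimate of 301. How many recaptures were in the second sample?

From N = M·C/R: R = M·C / N = 86·112 / 301 = 9632 / 301 = 32.

R = 32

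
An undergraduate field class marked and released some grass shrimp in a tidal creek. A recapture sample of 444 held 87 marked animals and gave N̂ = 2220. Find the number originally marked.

M = 435

From N = M·C/R: M = N·R / C = 2220·87 / 444 = 193140 / 444 = 435.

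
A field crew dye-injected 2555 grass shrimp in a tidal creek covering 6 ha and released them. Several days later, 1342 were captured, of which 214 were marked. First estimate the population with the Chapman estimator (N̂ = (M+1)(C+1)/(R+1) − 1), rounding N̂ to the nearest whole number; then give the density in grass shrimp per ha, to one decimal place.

N̂ = 2556·1343/215 − 1 = 3432708/215 − 1 ≈ 15965.1 → 15965
Density = N̂ / area = 15965 / 6 ≈ 2660.83 → 2660.8 per ha

density ≈ 2660.8 grass shrimp per ha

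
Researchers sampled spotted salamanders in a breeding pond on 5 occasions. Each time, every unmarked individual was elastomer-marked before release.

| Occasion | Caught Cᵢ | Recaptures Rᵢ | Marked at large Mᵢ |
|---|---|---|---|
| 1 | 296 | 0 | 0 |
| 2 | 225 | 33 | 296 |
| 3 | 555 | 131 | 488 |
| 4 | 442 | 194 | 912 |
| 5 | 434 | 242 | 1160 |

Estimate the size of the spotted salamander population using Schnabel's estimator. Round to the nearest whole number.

Σ MᵢCᵢ = 0·296 + 296·225 + 488·555 + 912·442 + 1160·434 = 0 + 66600 + 270840 + 403104 + 503440 = 1243984
Σ Rᵢ = 0 + 33 + 131 + 194 + 242 = 600
N̂ = 1243984 / 600 ≈ 2073.3 → 2073

N ≈ 2073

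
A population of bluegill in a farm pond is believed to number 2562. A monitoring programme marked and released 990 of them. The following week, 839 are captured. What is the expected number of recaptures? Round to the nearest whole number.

Expected recaptures E[R] = M·C / N.
E[R] = 990 × 839 / 2562 = 830610 / 2562 ≈ 324.2 → 324

expected recaptures ≈ 324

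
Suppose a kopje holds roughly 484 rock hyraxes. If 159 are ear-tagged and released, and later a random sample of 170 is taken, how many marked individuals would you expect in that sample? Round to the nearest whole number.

The marked fraction of the population is 159/484, so in a sample of 170 expect C·(M/N) marked.
E[R] = 159 × 170 / 484 = 27030 / 484 ≈ 55.8 → 56

expected recaptures ≈ 56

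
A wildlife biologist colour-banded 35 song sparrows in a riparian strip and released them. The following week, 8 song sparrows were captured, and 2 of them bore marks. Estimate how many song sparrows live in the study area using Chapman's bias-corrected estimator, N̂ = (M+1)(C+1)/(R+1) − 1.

N̂ = (35+1)(8+1)/(2+1) − 1 = 36·9/3 − 1
= 324/3 − 1 = 108 − 1 = 107

N = 107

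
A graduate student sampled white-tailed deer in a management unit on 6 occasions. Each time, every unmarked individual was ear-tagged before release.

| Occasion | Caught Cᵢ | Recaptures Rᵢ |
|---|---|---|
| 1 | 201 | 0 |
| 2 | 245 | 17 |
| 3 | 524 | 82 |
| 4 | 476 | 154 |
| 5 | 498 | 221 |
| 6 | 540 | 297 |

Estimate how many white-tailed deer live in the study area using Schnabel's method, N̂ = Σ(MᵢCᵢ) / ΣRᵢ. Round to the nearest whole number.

Marked at large before each occasion: Mᵢ = Σⱼ<ᵢ (Cⱼ − Rⱼ) → M1=0, M2=201, M3=429, M4=871, M5=1193, M6=1470
Σ MᵢCᵢ = 0·201 + 201·245 + 429·524 + 871·476 + 1193·498 + 1470·540 = 0 + 49245 + 224796 + 414596 + 594114 + 793800 = 2076551
Σ Rᵢ = 0 + 17 + 82 + 154 + 221 + 297 = 771
N̂ = 2076551 / 771 ≈ 2693.3 → 2693

N ≈ 2693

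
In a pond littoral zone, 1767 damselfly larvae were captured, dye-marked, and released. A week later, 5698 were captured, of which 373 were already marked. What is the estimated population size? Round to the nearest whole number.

N = (1767 × 5698) / 373 = 10068366 / 373 ≈ 26992.9 → 26993

N ≈ 26,993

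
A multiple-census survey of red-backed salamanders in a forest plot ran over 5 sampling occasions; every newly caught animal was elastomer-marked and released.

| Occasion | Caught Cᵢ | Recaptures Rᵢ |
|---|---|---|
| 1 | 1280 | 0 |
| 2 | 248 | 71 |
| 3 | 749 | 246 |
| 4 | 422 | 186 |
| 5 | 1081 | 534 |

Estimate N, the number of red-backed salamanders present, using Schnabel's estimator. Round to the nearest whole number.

Marked at large before each occasion: Mᵢ = Σⱼ<ᵢ (Cⱼ − Rⱼ) → M1=0, M2=1280, M3=1457, M4=1960, M5=2196
Σ MᵢCᵢ = 0·1280 + 1280·248 + 1457·749 + 1960·422 + 2196·1081 = 0 + 317440 + 1091293 + 827120 + 2373876 = 4609729
Σ Rᵢ = 0 + 71 + 246 + 186 + 534 = 1037
N̂ = 4609729 / 1037 ≈ 4445.3 → 4445

N ≈ 4445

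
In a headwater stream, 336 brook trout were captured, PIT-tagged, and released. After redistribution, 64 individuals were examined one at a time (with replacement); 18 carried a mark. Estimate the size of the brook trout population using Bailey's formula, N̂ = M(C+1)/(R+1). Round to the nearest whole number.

N̂ = 336·(64+1)/(18+1) = 336·65/19 = 21840/19 ≈ 1149.47 → 1149

N ≈ 1149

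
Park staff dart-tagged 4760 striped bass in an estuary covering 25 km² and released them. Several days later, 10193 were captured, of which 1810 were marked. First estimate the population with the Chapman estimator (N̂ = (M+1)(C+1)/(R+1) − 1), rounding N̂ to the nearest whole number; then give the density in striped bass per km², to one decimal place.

N̂ = 4761·10194/1811 − 1 = 48533634/1811 − 1 ≈ 26798.4 → 26798
Density = N̂ / area = 26798 / 25 ≈ 1071.92 → 1071.9 per km²

density ≈ 1071.9 striped bass per km²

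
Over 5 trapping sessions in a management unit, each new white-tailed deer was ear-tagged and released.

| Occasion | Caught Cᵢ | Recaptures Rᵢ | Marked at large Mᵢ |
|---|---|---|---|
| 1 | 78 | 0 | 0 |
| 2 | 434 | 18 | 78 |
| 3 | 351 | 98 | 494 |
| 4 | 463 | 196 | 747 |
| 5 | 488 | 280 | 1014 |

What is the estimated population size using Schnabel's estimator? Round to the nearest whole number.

N ≈ 1770

Σ MᵢCᵢ = 0·78 + 78·434 + 494·351 + 747·463 + 1014·488 = 0 + 33852 + 173394 + 345861 + 494832 = 1047939
Σ Rᵢ = 0 + 18 + 98 + 196 + 280 = 592
N̂ = 1047939 / 592 ≈ 1770.2 → 1770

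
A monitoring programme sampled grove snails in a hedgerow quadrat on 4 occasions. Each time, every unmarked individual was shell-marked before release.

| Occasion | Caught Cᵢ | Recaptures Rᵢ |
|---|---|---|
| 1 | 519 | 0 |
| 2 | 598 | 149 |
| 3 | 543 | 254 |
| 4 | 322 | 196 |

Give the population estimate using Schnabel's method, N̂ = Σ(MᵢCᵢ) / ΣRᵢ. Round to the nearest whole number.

N ≈ 2071

Marked at large before each occasion: Mᵢ = Σⱼ<ᵢ (Cⱼ − Rⱼ) → M1=0, M2=519, M3=968, M4=1257
Σ MᵢCᵢ = 0·519 + 519·598 + 968·543 + 1257·322 = 0 + 310362 + 525624 + 404754 = 1240740
Σ Rᵢ = 0 + 149 + 254 + 196 = 599
N̂ = 1240740 / 599 ≈ 2071.4 → 2071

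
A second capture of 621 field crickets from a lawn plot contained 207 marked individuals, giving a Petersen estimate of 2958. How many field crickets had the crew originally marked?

M = 986

From N = M·C/R: M = N·R / C = 2958·207 / 621 = 612306 / 621 = 986.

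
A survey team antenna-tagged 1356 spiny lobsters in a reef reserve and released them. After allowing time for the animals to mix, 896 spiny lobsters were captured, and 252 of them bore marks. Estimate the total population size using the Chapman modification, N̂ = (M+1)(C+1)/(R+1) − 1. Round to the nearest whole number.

N ≈ 4810

N̂ = (1356+1)(896+1)/(252+1) − 1 = 1357·897/253 − 1
= 1217229/253 − 1 ≈ 4811.2 − 1 ≈ 4810.2 → 4810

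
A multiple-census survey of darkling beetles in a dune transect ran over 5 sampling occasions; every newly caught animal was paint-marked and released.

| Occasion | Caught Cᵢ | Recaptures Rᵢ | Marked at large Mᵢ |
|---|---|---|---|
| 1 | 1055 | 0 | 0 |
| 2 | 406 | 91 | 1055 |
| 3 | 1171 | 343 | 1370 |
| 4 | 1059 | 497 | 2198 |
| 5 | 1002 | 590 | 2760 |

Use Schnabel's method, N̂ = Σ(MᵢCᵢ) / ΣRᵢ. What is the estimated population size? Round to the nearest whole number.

Σ MᵢCᵢ = 0·1055 + 1055·406 + 1370·1171 + 2198·1059 + 2760·1002 = 0 + 428330 + 1604270 + 2327682 + 2765520 = 7125802
Σ Rᵢ = 0 + 91 + 343 + 497 + 590 = 1521
N̂ = 7125802 / 1521 ≈ 4684.9 → 4685

N ≈ 4685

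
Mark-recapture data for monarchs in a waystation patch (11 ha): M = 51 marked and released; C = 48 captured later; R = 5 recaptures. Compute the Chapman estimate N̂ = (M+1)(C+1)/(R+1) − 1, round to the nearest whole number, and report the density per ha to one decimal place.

N̂ = 52·49/6 − 1 = 2548/6 − 1 ≈ 423.7 → 424
Density = N̂ / area = 424 / 11 ≈ 38.545 → 38.5 per ha

density ≈ 38.5 monarchs per ha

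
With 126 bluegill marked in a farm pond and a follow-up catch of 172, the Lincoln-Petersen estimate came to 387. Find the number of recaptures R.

R = 56

From N = M·C/R: R = M·C / N = 126·172 / 387 = 21672 / 387 = 56.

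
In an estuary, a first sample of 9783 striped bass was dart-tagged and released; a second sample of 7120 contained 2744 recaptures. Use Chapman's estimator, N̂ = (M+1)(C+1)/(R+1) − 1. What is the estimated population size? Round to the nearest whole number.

N̂ = (9783+1)(7120+1)/(2744+1) − 1 = 9784·7121/2745 − 1
= 69671864/2745 − 1 ≈ 25381.4 − 1 ≈ 25380.4 → 25380

N ≈ 25,380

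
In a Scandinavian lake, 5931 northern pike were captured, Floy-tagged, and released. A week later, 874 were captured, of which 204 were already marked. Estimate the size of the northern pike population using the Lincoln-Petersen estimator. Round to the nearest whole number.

The marked fraction in the recapture sample should equal the marked fraction in the population: 204/874 = 5931/N.
N = (5931 × 874) / 204 = 5183694 / 204 ≈ 25410.3 → 25410

N ≈ 25,410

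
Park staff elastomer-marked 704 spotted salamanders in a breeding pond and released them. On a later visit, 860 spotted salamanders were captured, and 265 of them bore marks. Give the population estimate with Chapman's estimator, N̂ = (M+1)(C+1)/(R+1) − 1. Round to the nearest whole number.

N̂ = (704+1)(860+1)/(265+1) − 1 = 705·861/266 − 1
= 607005/266 − 1 ≈ 2282.0 − 1 ≈ 2281.0 → 2281

N ≈ 2281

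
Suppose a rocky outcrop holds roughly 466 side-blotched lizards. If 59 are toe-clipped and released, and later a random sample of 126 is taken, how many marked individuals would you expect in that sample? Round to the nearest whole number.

expected recaptures ≈ 16

The marked fraction of the population is 59/466, so in a sample of 126 expect C·(M/N) marked.
E[R] = 59 × 126 / 466 = 7434 / 466 ≈ 16.0 → 16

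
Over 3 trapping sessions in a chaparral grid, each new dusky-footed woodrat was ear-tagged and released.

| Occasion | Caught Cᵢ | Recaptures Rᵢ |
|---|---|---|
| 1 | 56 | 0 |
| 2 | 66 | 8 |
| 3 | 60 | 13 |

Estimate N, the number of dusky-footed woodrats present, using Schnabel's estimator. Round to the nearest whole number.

N ≈ 502

Marked at large before each occasion: Mᵢ = Σⱼ<ᵢ (Cⱼ − Rⱼ) → M1=0, M2=56, M3=114
Σ MᵢCᵢ = 0·56 + 56·66 + 114·60 = 0 + 3696 + 6840 = 10536
Σ Rᵢ = 0 + 8 + 13 = 21
N̂ = 10536 / 21 ≈ 501.7 → 502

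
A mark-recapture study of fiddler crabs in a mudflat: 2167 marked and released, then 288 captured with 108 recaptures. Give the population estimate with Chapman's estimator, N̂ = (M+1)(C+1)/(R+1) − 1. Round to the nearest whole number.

N ≈ 5747

N̂ = (2167+1)(288+1)/(108+1) − 1 = 2168·289/109 − 1
= 626552/109 − 1 ≈ 5748.2 − 1 ≈ 5747.2 → 5747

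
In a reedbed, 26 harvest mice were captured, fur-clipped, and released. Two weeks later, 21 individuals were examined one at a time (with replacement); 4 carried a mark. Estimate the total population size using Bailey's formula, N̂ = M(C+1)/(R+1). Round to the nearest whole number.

N ≈ 114

N̂ = 26·(21+1)/(4+1) = 26·22/5 = 572/5 ≈ 114.4 → 114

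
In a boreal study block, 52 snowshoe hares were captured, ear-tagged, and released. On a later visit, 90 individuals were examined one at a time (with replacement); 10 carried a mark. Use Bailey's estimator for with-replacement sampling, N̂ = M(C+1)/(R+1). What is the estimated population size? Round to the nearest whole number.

N ≈ 430

N̂ = 52·(90+1)/(10+1) = 52·91/11 = 4732/11 ≈ 430.2 → 430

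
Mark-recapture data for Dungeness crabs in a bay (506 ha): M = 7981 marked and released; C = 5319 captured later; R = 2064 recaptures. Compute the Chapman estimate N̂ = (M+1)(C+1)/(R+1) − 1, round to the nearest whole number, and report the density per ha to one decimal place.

N̂ = 7982·5320/2065 − 1 = 42464240/2065 − 1 ≈ 20562.8 → 20563
Density = N̂ / area = 20563 / 506 ≈ 40.64 → 40.6 per ha

density ≈ 40.6 Dungeness crabs per ha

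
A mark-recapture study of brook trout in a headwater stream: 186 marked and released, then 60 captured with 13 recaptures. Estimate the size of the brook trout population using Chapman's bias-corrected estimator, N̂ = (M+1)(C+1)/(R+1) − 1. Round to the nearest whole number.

N̂ = (186+1)(60+1)/(13+1) − 1 = 187·61/14 − 1
= 11407/14 − 1 ≈ 814.8 − 1 ≈ 813.8 → 814

N ≈ 814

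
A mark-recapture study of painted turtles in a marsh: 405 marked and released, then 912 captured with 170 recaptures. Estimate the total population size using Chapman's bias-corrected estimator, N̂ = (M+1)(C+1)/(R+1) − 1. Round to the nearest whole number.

N̂ = (405+1)(912+1)/(170+1) − 1 = 406·913/171 − 1
= 370678/171 − 1 ≈ 2167.7 − 1 ≈ 2166.7 → 2167

N ≈ 2167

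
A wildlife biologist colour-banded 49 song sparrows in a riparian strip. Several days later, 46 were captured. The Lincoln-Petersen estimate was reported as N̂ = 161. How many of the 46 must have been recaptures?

From N = M·C/R: R = M·C / N = 49·46 / 161 = 2254 / 161 = 14.

R = 14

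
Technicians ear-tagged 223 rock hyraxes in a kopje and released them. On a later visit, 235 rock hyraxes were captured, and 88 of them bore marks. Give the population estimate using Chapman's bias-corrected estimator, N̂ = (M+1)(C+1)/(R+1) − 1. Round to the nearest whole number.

N ≈ 593

N̂ = (223+1)(235+1)/(88+1) − 1 = 224·236/89 − 1
= 52864/89 − 1 ≈ 594.0 − 1 ≈ 593.0 → 593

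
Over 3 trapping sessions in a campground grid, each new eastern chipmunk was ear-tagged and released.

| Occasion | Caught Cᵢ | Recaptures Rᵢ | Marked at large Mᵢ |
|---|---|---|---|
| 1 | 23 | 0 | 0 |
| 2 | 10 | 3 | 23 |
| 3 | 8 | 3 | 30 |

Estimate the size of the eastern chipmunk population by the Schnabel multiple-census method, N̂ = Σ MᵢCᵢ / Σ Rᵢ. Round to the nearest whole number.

N ≈ 78

Σ MᵢCᵢ = 0·23 + 23·10 + 30·8 = 0 + 230 + 240 = 470
Σ Rᵢ = 0 + 3 + 3 = 6
N̂ = 470 / 6 ≈ 78.3 → 78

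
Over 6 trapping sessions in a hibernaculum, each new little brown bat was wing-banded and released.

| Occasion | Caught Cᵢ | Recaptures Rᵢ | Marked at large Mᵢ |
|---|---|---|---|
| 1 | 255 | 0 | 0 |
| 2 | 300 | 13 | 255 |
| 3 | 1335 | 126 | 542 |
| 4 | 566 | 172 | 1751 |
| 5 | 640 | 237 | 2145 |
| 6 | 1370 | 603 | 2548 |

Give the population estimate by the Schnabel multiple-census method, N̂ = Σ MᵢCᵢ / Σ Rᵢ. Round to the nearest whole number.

Σ MᵢCᵢ = 0·255 + 255·300 + 542·1335 + 1751·566 + 2145·640 + 2548·1370 = 0 + 76500 + 723570 + 991066 + 1372800 + 3490760 = 6654696
Σ Rᵢ = 0 + 13 + 126 + 172 + 237 + 603 = 1151
N̂ = 6654696 / 1151 ≈ 5781.7 → 5782

N ≈ 5782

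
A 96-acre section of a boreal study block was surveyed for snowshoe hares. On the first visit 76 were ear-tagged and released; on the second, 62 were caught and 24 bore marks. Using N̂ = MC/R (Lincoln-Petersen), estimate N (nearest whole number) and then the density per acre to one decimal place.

density ≈ 2.0 snowshoe hares per acre

N̂ = 76·62/24 = 4712/24 ≈ 196.3 → 196
Density = N̂ / area = 196 / 96 ≈ 2.04 → 2.0 per acre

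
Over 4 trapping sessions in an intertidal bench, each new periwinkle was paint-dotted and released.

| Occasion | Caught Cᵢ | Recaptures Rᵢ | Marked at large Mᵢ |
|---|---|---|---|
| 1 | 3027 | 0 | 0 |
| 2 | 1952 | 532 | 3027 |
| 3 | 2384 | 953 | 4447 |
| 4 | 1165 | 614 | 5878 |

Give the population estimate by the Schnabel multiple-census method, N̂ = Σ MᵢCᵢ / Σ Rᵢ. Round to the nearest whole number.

Σ MᵢCᵢ = 0·3027 + 3027·1952 + 4447·2384 + 5878·1165 = 0 + 5908704 + 10601648 + 6847870 = 23358222
Σ Rᵢ = 0 + 532 + 953 + 614 = 2099
N̂ = 23358222 / 2099 ≈ 11128.3 → 11128

N ≈ 11,128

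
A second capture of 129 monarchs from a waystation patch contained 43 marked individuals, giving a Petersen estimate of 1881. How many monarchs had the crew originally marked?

M = 627

From N = M·C/R: M = N·R / C = 1881·43 / 129 = 80883 / 129 = 627.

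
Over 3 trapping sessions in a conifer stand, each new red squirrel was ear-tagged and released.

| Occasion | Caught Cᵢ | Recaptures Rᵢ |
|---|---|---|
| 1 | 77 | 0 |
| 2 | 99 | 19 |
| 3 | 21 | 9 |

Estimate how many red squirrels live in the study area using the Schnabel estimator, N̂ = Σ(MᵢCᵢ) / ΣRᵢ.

N = 390

Marked at large before each occasion: Mᵢ = Σⱼ<ᵢ (Cⱼ − Rⱼ) → M1=0, M2=77, M3=157
Σ MᵢCᵢ = 0·77 + 77·99 + 157·21 = 0 + 7623 + 3297 = 10920
Σ Rᵢ = 0 + 19 + 9 = 28
N̂ = 10920 / 28 = 390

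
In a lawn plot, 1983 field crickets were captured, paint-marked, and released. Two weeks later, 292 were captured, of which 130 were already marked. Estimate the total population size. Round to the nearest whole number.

N ≈ 4454

The marked fraction in the recapture sample should equal the marked fraction in the population: 130/292 = 1983/N.
N = (1983 × 292) / 130 = 579036 / 130 ≈ 4454.1 → 4454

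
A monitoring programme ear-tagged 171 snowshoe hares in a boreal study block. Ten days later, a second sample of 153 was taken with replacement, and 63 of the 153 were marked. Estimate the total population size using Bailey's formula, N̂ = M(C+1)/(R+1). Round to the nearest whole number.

N ≈ 411

N̂ = 171·(153+1)/(63+1) = 171·154/64 = 26334/64 ≈ 411.47 → 411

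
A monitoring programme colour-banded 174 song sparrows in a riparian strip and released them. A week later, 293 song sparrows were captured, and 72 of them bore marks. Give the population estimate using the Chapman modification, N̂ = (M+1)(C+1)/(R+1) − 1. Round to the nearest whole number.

N ≈ 704

N̂ = (174+1)(293+1)/(72+1) − 1 = 175·294/73 − 1
= 51450/73 − 1 ≈ 704.8 − 1 ≈ 703.8 → 704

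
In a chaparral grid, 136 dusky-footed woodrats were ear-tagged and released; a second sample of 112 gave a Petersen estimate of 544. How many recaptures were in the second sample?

From N = M·C/R: R = M·C / N = 136·112 / 544 = 15232 / 544 = 28.

R = 28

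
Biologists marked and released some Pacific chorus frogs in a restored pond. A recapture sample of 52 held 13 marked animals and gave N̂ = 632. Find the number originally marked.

From N = M·C/R: M = N·R / C = 632·13 / 52 = 8216 / 52 = 158.

M = 158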